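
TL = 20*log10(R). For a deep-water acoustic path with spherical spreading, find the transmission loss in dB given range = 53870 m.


TL = 20*log10(53870) = 94.63

94.63 dB


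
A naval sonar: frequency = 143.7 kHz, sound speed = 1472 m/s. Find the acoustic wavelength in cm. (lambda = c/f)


1.02 cm


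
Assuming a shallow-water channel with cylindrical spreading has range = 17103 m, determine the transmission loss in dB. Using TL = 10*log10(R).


TL = 10*log10(17103) = 42.33

42.33 dB


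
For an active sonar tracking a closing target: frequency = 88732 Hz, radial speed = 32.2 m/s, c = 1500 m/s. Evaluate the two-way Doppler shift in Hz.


fd = 2*f*v/c = 2 * 88732 * 32.2 / 1500 = 3809.56

3809.56 Hz


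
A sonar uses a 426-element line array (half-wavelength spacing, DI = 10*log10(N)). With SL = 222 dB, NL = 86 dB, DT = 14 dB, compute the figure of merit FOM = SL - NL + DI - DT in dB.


148.29 dB


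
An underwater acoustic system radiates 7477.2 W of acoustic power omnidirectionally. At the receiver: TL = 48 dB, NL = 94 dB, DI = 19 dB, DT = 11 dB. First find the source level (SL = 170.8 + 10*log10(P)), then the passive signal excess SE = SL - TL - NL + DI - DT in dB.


Step 1: SL = 170.8 + 10*log10(7477.2) = 209.54 dB
Step 2: SE = SL - TL - NL + DI - DT = 209.54 - 48 - 94 + 19 - 11 = 75.54

75.54 dB


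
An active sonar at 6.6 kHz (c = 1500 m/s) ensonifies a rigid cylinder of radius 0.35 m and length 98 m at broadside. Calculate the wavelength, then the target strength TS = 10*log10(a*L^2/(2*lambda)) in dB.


Step 1: lambda = c/f = 1500/6600 = 0.22727 m
Step 2: TS = 10*log10(a*L^2/(2*lambda)) = 10*log10(0.35*98^2/(2*0.22727)) = 38.69

38.69 dB


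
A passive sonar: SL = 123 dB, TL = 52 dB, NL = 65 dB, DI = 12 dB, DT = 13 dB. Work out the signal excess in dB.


SE = SL - TL - NL + DI - DT = 123 - 52 - 65 + 12 - 13 = 5

5 dB


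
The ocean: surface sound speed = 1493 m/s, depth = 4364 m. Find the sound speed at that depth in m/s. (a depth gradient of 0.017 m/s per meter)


c = 1493 + 0.017 * 4364 = 1567.188

1567.188 m/s


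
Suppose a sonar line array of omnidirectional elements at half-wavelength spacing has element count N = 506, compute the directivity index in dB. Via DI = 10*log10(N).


DI = 10*log10(506) = 27.04

27.04 dB


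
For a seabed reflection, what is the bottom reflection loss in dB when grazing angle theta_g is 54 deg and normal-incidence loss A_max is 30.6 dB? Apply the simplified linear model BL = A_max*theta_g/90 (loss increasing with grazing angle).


BL = A_max * theta_g / 90 = 30.6 * 54 / 90 = 18.36

18.36 dB


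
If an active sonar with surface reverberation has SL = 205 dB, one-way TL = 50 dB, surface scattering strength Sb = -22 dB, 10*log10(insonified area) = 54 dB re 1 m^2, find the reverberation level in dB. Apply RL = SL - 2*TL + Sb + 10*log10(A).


RL = SL - 2*TL + Sb + 10*log10(A) = 205 - 2*50 + (-22) + 54 = 137

137 dB


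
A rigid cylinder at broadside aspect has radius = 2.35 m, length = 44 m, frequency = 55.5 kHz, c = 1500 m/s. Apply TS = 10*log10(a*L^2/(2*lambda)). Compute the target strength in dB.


49.25 dB


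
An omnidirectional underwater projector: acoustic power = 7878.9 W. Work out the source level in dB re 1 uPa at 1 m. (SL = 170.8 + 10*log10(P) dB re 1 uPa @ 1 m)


SL = 170.8 + 10*log10(7878.9) = 170.8 + 38.96 = 209.76

209.76 dB


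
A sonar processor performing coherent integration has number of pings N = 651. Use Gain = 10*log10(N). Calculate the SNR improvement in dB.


28.14 dB


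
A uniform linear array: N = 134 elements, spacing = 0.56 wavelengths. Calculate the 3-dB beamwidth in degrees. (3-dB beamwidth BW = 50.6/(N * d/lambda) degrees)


BW = 50.6 / (134 * 0.56) = 50.6 / 75.04 = 0.67

0.67 deg


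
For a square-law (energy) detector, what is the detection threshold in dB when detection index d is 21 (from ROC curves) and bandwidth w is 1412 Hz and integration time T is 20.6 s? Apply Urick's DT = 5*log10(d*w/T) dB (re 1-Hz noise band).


DT = 5*log10(d*w/T) = 5*log10(21 * 1412 / 20.6) = 5*log10(1439.42) = 15.79

15.79 dB


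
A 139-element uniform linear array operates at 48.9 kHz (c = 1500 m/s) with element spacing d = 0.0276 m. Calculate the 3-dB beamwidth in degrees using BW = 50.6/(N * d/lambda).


Step 1: lambda = 1500/48900 = 0.03067 m
Step 2: d/lambda = 0.0276/0.03067 = 0.8999
Step 3: BW = 50.6/(N * d/lambda) = 50.6/(139 * 0.8999) = 0.4

0.4 deg


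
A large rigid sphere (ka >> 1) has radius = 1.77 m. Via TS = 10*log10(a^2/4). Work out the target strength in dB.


TS = 10*log10(1.77^2 / 4) = 10*log10(0.783225) = -1.06

-1.06 dB


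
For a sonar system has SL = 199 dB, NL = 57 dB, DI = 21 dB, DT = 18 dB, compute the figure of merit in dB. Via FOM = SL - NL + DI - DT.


FOM = SL - NL + DI - DT = 199 - 57 + 21 - 18 = 145

145 dB


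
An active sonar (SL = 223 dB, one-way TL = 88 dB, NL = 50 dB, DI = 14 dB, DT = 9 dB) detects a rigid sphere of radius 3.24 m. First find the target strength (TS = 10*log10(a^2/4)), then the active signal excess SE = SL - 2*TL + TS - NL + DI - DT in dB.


Step 1: TS = 10*log10(3.24^2/4) = 4.19 dB
Step 2: SE = SL - 2*TL + TS - NL + DI - DT = 223 - 2*88 + (4.19) - 50 + 14 - 9 = 6.19

6.19 dB


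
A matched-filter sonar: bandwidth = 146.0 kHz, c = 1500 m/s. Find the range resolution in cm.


dR = c/(2*BW) = 1500 / (2 * 146.0e3) = 0.0051 m = 0.51 cm

0.51 cm


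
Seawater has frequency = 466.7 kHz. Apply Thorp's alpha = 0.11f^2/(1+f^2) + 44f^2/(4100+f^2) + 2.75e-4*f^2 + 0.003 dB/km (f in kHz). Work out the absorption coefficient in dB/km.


f^2 = 217808.89
alpha = 0.11*217808.89/(1+217808.89) + 44*217808.89/(4100+217808.89) + 2.75e-4*217808.89 + 0.003 = 103.197

103.197 dB/km


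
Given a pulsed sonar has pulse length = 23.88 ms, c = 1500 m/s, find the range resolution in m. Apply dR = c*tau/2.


dR = c*tau/2 = 1500 * 23.88e-3 / 2 = 17.91

17.91 m


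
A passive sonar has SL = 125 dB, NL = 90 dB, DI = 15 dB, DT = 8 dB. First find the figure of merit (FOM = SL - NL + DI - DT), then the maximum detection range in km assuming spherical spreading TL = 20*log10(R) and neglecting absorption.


Step 1: FOM = SL - NL + DI - DT = 125 - 90 + 15 - 8 = 42 dB
Step 2: at max range FOM = TL = 20*log10(R), so R = 10^(42/20) = 125.89 m = 0.13 km

0.13 km


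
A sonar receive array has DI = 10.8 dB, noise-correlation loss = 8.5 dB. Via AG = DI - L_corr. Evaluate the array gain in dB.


2.3 dB


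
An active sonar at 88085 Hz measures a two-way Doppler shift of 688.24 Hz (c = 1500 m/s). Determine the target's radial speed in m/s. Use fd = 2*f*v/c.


From fd = 2*f*v/c, v = c*fd/(2*f) = 1500 * 688.24 / (2*88085) = 5.86

5.86 m/s


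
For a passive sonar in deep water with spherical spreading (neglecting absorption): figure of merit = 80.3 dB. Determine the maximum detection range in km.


At max range FOM = TL, so 20*log10(R) = 80.3
R = 10^(80.3/20) = 10351.42 m = 10.35 km

10.35 km


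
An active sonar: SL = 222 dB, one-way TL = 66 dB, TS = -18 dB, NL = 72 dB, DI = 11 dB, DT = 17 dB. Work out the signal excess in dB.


SE = SL - 2*TL + TS - NL + DI - DT = 222 - 2*66 + (-18) - 72 + 11 - 17 = -6

-6 dB


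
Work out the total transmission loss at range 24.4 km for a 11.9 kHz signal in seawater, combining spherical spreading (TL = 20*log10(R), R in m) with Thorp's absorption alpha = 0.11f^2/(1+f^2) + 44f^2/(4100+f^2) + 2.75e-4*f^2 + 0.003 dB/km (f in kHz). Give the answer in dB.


Step 1 (Thorp): alpha = 0.11*141.61/(1+141.61) + 44*141.61/(4100+141.61) + 2.75e-4*141.61 + 0.003 = 1.6202 dB/km
Step 2: TL_spread = 20*log10(24400) = 87.75 dB
Step 3: TL_abs = alpha*R = 1.6202 * 24.4 = 39.53 dB
Step 4: TL_total = 87.75 + 39.53 = 127.28

127.28 dB


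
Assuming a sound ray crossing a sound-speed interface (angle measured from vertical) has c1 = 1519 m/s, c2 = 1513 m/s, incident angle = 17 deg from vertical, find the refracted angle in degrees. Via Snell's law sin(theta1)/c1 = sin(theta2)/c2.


sin(theta2) = (c2/c1)*sin(theta1) = (1513/1519)*sin(17 deg) = 0.29122
theta2 = arcsin(0.29122) = 16.93

16.93 deg


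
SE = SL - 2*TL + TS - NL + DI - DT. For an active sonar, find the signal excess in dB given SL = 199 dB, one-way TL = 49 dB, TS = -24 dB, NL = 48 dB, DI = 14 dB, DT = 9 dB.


SE = SL - 2*TL + TS - NL + DI - DT = 199 - 2*49 + (-24) - 48 + 14 - 9 = 34

34 dB


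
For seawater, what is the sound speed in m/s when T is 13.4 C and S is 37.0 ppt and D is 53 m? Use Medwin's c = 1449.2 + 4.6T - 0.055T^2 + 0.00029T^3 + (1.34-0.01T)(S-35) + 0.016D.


c = 1449.2 + 4.6*13.4 - 0.055*13.4^2 + 0.00029*13.4^3 + (1.34 - 0.01*13.4)*(37.0 - 35) + 0.016*53 = 1504.92

1504.92 m/s


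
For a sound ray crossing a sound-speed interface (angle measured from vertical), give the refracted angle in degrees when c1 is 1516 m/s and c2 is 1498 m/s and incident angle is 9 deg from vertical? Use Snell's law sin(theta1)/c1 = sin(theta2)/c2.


8.89 deg


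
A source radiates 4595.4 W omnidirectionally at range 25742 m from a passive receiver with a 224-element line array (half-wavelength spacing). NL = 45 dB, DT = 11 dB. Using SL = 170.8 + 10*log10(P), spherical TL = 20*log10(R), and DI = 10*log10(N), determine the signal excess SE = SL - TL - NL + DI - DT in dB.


Step 1: SL = 170.8 + 10*log10(4595.4) = 207.42 dB
Step 2: TL = 20*log10(25742) = 88.21 dB
Step 3: DI = 10*log10(224) = 23.5 dB
Step 4: SE = SL - TL - NL + DI - DT = 207.42 - 88.21 - 45 + 23.5 - 11 = 86.71

86.71 dB


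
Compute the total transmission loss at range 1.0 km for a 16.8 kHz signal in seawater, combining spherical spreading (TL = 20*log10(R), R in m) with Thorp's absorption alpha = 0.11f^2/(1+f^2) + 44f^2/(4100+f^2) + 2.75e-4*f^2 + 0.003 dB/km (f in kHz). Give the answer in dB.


63.02 dB


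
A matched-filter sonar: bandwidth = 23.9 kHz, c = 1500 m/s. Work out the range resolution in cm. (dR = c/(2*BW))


dR = c/(2*BW) = 1500 / (2 * 23.9e3) = 0.0314 m = 3.14 cm

3.14 cm


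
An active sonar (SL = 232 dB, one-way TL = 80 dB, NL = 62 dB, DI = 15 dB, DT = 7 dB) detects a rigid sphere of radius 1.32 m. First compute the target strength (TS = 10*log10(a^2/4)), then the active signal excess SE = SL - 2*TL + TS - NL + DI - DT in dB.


Step 1: TS = 10*log10(1.32^2/4) = -3.61 dB
Step 2: SE = SL - 2*TL + TS - NL + DI - DT = 232 - 2*80 + (-3.61) - 62 + 15 - 7 = 14.39

14.39 dB


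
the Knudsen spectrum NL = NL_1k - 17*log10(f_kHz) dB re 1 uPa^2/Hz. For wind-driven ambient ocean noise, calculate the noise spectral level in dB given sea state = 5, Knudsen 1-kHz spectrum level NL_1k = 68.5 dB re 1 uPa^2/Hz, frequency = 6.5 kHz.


NL = NL_1k - 17*log10(f_kHz) = 68.5 - 17*log10(6.5) = 68.5 - (13.82) = 54.68

54.68 dB


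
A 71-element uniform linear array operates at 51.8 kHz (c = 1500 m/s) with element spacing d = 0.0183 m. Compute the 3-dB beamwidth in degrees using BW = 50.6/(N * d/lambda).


Step 1: lambda = 1500/51800 = 0.02896 m
Step 2: d/lambda = 0.0183/0.02896 = 0.6319
Step 3: BW = 50.6/(N * d/lambda) = 50.6/(71 * 0.6319) = 1.13

1.13 deg


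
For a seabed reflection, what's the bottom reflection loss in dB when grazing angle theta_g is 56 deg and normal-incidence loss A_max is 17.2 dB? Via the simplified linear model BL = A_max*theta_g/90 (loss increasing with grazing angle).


BL = A_max * theta_g / 90 = 17.2 * 56 / 90 = 10.7

10.7 dB


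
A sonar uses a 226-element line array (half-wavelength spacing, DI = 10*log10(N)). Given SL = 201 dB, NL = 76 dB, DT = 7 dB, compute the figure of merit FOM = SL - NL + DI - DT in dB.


Step 1: DI = 10*log10(226) = 23.54 dB
Step 2: FOM = SL - NL + DI - DT = 201 - 76 + 23.54 - 7 = 141.54

141.54 dB


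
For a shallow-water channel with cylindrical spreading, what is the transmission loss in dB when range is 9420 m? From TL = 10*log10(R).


TL = 10*log10(9420) = 39.74

39.74 dB


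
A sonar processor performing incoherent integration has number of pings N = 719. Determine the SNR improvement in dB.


Gain = 5*log10(719) = 14.28

14.28 dB


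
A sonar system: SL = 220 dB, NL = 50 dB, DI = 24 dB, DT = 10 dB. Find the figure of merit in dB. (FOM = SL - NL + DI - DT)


FOM = SL - NL + DI - DT = 220 - 50 + 24 - 10 = 184

184 dB


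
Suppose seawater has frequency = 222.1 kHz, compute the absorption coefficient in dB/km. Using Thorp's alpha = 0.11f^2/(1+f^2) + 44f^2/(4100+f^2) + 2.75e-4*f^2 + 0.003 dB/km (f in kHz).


f^2 = 49328.41
alpha = 0.11*49328.41/(1+49328.41) + 44*49328.41/(4100+49328.41) + 2.75e-4*49328.41 + 0.003 = 54.302

54.302 dB/km


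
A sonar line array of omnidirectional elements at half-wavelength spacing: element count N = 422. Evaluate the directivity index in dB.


DI = 10*log10(422) = 26.25

26.25 dB


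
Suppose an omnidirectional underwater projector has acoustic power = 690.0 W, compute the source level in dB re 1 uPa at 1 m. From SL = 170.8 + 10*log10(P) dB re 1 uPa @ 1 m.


SL = 170.8 + 10*log10(690.0) = 170.8 + 28.39 = 199.19

199.19 dB


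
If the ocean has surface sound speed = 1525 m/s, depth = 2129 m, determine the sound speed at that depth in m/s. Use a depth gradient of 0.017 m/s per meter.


c = 1525 + 0.017 * 2129 = 1561.193

1561.193 m/s


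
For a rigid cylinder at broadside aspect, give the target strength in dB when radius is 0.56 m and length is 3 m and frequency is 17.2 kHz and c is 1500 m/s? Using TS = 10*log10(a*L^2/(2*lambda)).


lambda = 1500/17200 = 0.08721 m
TS = 10*log10(0.56*3^2/(2*0.08721)) = 14.61

14.61 dB


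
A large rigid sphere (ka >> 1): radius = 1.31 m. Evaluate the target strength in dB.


TS = 10*log10(1.31^2 / 4) = 10*log10(0.429025) = -3.68

-3.68 dB


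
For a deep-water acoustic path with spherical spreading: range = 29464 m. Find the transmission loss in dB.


89.39 dB


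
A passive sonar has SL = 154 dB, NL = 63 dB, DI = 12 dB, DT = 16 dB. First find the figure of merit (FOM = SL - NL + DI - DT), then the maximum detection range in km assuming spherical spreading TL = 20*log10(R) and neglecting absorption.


Step 1: FOM = SL - NL + DI - DT = 154 - 63 + 12 - 16 = 87 dB
Step 2: at max range FOM = TL = 20*log10(R), so R = 10^(87/20) = 22387.21 m = 22.39 km

22.39 km


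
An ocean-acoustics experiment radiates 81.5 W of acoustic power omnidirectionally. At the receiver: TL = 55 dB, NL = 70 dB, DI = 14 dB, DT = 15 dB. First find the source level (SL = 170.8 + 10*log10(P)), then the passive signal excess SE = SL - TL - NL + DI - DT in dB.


Step 1: SL = 170.8 + 10*log10(81.5) = 189.91 dB
Step 2: SE = SL - TL - NL + DI - DT = 189.91 - 55 - 70 + 14 - 15 = 63.91

63.91 dB


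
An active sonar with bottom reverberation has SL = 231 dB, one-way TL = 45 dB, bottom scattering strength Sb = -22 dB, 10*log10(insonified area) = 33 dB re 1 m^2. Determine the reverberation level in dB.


152 dB


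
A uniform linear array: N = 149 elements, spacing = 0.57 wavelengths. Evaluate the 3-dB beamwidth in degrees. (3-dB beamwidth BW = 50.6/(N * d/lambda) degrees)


0.6 deg


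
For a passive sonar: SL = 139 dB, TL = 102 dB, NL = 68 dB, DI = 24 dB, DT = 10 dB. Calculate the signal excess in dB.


-17 dB


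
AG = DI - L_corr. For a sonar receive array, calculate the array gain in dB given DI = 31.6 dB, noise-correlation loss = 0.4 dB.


AG = DI - L_corr = 31.6 - 0.4 = 31.2

31.2 dB


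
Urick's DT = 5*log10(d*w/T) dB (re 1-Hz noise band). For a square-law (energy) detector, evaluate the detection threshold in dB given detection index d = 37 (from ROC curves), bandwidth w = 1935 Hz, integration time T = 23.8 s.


17.39 dB


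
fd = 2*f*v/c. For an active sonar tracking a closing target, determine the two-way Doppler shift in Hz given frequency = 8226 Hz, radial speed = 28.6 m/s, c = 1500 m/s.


fd = 2*f*v/c = 2 * 8226 * 28.6 / 1500 = 313.68

313.68 Hz


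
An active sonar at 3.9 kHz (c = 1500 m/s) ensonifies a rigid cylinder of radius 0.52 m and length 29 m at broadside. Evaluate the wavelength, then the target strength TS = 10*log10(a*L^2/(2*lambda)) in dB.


Step 1: lambda = c/f = 1500/3900 = 0.38462 m
Step 2: TS = 10*log10(a*L^2/(2*lambda)) = 10*log10(0.52*29^2/(2*0.38462)) = 27.55

27.55 dB


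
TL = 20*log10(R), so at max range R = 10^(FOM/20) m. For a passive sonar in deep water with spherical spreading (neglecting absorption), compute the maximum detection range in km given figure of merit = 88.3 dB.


26.0 km


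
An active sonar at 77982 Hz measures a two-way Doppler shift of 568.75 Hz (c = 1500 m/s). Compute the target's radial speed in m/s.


5.47 m/s


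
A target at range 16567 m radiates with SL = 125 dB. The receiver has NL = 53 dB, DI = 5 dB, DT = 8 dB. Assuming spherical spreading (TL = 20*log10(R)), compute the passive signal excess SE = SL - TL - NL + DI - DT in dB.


Step 1: TL = 20*log10(16567) = 84.38 dB
Step 2: SE = 125 - 84.38 - 53 + 5 - 8 = -15.38

-15.38 dB


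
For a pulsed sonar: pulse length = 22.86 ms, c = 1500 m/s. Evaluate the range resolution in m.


17.145 m


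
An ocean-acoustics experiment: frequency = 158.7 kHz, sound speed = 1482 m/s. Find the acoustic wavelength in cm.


0.93 cm


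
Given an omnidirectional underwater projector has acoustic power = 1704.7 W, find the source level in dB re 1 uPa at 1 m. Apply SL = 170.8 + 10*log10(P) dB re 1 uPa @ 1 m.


SL = 170.8 + 10*log10(1704.7) = 170.8 + 32.32 = 203.12

203.12 dB


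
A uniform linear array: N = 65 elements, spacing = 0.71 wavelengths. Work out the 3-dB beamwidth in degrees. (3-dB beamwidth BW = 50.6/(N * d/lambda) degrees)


BW = 50.6 / (65 * 0.71) = 50.6 / 46.15 = 1.1

1.1 deg


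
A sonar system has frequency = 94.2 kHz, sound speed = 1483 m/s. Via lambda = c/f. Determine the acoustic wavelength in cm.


1.57 cm


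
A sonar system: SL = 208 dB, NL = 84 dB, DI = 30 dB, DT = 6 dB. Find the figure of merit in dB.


FOM = SL - NL + DI - DT = 208 - 84 + 30 - 6 = 148

148 dB


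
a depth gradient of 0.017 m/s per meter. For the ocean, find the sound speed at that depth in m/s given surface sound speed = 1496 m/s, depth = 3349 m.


c = 1496 + 0.017 * 3349 = 1552.933

1552.933 m/s


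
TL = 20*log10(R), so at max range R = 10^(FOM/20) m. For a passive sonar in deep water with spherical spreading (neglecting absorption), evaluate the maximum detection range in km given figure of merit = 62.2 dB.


At max range FOM = TL, so 20*log10(R) = 62.2
R = 10^(62.2/20) = 1288.25 m = 1.29 km

1.29 km


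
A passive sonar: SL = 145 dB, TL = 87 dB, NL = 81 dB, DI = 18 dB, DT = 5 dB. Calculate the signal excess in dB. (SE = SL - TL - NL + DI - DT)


-10 dB


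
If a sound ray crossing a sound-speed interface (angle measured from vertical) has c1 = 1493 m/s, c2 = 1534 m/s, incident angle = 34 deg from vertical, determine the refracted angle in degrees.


sin(theta2) = (c2/c1)*sin(theta1) = (1534/1493)*sin(34 deg) = 0.57455
theta2 = arcsin(0.57455) = 35.07

35.07 deg


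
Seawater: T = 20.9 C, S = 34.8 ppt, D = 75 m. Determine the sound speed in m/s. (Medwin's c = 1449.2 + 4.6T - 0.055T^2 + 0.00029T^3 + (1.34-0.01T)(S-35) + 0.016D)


1524.94 m/s


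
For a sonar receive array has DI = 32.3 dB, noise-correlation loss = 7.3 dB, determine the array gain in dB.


AG = DI - L_corr = 32.3 - 7.3 = 25.0

25.0 dB


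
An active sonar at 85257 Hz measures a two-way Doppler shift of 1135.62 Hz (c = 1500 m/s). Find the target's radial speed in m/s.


From fd = 2*f*v/c, v = c*fd/(2*f) = 1500 * 1135.62 / (2*85257) = 9.99

9.99 m/s


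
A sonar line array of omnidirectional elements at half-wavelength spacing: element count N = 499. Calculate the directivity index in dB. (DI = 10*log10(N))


26.98 dB


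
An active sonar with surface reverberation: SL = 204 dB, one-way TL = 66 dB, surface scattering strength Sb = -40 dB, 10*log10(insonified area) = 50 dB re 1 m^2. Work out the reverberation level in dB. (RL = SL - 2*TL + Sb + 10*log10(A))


RL = SL - 2*TL + Sb + 10*log10(A) = 204 - 2*66 + (-40) + 50 = 82

82 dB


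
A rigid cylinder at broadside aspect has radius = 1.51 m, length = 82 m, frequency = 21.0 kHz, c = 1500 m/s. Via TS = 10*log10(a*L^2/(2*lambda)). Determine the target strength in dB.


lambda = 1500/21000 = 0.07143 m
TS = 10*log10(1.51*82^2/(2*0.07143)) = 48.52

48.52 dB


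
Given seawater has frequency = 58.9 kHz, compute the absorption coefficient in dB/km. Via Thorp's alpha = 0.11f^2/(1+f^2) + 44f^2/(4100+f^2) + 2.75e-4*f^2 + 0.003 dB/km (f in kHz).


21.234 dB/km


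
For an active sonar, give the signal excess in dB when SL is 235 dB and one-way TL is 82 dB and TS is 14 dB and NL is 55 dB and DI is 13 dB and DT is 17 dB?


SE = SL - 2*TL + TS - NL + DI - DT = 235 - 2*82 + (14) - 55 + 13 - 17 = 26

26 dB


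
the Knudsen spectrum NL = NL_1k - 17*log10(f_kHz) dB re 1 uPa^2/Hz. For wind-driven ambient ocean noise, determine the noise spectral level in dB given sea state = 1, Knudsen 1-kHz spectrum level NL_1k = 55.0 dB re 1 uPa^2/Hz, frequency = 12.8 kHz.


36.18 dB


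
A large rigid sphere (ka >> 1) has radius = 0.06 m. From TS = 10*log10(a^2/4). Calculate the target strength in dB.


-30.46 dB


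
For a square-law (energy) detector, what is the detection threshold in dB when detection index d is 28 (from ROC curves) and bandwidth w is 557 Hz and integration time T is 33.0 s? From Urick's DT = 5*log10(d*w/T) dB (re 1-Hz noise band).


13.37 dB


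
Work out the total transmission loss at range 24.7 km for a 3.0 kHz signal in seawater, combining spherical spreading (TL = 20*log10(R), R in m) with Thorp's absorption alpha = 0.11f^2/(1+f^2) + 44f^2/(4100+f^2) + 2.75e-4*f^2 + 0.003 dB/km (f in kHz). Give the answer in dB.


92.81 dB


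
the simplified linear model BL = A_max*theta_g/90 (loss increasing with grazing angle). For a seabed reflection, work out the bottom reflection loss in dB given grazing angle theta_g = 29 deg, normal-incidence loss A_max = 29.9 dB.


BL = A_max * theta_g / 90 = 29.9 * 29 / 90 = 9.63

9.63 dB


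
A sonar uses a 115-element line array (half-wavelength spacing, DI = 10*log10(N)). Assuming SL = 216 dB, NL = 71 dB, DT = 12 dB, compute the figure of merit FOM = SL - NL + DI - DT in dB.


Step 1: DI = 10*log10(115) = 20.61 dB
Step 2: FOM = SL - NL + DI - DT = 216 - 71 + 20.61 - 12 = 153.61

153.61 dB


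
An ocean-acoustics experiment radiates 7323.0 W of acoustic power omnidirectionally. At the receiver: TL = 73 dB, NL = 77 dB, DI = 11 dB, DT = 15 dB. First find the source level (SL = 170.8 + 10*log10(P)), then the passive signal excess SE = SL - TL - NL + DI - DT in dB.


Step 1: SL = 170.8 + 10*log10(7323.0) = 209.45 dB
Step 2: SE = SL - TL - NL + DI - DT = 209.45 - 73 - 77 + 11 - 15 = 55.45

55.45 dB


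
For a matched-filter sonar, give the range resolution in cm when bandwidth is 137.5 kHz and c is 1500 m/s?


0.55 cm


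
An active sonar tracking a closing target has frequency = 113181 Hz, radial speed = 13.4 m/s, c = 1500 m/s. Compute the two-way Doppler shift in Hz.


2022.17 Hz


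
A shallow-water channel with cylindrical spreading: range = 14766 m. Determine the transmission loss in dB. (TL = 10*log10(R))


TL = 10*log10(14766) = 41.69

41.69 dB


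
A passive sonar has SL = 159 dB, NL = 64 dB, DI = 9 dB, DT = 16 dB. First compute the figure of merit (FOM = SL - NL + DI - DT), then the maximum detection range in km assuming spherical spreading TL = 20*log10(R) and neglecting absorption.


Step 1: FOM = SL - NL + DI - DT = 159 - 64 + 9 - 16 = 88 dB
Step 2: at max range FOM = TL = 20*log10(R), so R = 10^(88/20) = 25118.86 m = 25.12 km

25.12 km


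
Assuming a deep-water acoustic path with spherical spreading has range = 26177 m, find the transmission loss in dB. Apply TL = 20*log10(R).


TL = 20*log10(26177) = 88.36

88.36 dB


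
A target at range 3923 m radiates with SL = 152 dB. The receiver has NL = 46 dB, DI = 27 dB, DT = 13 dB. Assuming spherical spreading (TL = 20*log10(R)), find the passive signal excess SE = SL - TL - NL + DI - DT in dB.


48.13 dB


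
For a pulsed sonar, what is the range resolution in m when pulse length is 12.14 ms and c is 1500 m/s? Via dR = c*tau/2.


dR = c*tau/2 = 1500 * 12.14e-3 / 2 = 9.105

9.105 m


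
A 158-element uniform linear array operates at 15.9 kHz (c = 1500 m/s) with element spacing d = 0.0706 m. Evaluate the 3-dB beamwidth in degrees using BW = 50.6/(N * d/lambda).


Step 1: lambda = 1500/15900 = 0.09434 m
Step 2: d/lambda = 0.0706/0.09434 = 0.7484
Step 3: BW = 50.6/(N * d/lambda) = 50.6/(158 * 0.7484) = 0.43

0.43 deg


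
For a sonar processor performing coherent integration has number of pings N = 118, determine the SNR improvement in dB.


Gain = 10*log10(118) = 20.72

20.72 dB


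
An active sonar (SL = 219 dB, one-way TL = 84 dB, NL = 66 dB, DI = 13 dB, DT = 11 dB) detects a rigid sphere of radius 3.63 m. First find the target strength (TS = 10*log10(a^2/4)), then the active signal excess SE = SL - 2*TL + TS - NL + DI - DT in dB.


Step 1: TS = 10*log10(3.63^2/4) = 5.18 dB
Step 2: SE = SL - 2*TL + TS - NL + DI - DT = 219 - 2*84 + (5.18) - 66 + 13 - 11 = -7.82

-7.82 dB


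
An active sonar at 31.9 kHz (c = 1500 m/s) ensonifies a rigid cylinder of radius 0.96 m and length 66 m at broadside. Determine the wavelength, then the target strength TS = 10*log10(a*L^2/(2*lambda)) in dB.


Step 1: lambda = c/f = 1500/31900 = 0.04702 m
Step 2: TS = 10*log10(a*L^2/(2*lambda)) = 10*log10(0.96*66^2/(2*0.04702)) = 46.48

46.48 dB


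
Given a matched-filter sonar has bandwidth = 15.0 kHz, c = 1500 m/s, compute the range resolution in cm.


dR = c/(2*BW) = 1500 / (2 * 15.0e3) = 0.05 m = 5.0 cm

5.0 cm


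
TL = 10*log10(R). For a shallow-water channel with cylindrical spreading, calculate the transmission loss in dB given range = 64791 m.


48.12 dB


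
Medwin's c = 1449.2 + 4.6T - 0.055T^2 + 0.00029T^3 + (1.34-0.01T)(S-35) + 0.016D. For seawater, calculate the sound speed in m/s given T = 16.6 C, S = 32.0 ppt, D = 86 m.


1509.58 m/s


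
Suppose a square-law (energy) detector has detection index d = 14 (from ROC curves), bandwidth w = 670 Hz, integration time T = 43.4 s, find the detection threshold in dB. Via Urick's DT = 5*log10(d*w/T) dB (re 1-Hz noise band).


DT = 5*log10(d*w/T) = 5*log10(14 * 670 / 43.4) = 5*log10(216.13) = 11.67

11.67 dB


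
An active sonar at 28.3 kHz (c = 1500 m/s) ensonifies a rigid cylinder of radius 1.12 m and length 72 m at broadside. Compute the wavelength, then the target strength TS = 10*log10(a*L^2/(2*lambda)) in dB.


Step 1: lambda = c/f = 1500/28300 = 0.053 m
Step 2: TS = 10*log10(a*L^2/(2*lambda)) = 10*log10(1.12*72^2/(2*0.053)) = 47.39

47.39 dB


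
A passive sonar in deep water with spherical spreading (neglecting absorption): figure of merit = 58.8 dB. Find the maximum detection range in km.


At max range FOM = TL, so 20*log10(R) = 58.8
R = 10^(58.8/20) = 870.96 m = 0.87 km

0.87 km


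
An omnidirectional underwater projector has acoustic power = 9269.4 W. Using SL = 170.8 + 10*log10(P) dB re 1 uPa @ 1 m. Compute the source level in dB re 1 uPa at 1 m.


210.47 dB


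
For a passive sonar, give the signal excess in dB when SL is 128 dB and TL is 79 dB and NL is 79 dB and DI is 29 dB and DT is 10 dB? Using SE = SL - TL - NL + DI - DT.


SE = SL - TL - NL + DI - DT = 128 - 79 - 79 + 29 - 10 = -11

-11 dB


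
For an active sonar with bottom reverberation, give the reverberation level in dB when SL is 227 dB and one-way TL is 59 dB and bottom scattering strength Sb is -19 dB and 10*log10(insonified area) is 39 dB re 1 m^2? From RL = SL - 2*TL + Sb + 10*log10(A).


RL = SL - 2*TL + Sb + 10*log10(A) = 227 - 2*59 + (-19) + 39 = 129

129 dB


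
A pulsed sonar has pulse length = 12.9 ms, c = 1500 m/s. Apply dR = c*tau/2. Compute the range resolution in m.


dR = c*tau/2 = 1500 * 12.9e-3 / 2 = 9.675

9.675 m


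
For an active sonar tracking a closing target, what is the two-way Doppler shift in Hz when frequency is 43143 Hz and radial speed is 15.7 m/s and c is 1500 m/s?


fd = 2*f*v/c = 2 * 43143 * 15.7 / 1500 = 903.13

903.13 Hz


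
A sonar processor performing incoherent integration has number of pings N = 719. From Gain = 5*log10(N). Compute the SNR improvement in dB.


Gain = 5*log10(719) = 14.28

14.28 dB


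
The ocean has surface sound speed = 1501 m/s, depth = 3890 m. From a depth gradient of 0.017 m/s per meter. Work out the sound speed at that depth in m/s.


1567.13 m/s


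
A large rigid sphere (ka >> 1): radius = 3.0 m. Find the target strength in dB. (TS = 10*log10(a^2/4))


TS = 10*log10(3.0^2 / 4) = 10*log10(2.25) = 3.52

3.52 dB


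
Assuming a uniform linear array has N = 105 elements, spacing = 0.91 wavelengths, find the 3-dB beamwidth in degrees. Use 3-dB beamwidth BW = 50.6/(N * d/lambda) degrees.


0.53 deg


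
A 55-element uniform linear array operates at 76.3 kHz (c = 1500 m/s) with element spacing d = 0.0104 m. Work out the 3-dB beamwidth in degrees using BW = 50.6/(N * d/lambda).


1.74 deg


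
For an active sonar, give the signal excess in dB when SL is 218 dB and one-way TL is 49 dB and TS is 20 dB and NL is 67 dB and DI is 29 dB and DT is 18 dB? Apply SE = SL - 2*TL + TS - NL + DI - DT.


SE = SL - 2*TL + TS - NL + DI - DT = 218 - 2*49 + (20) - 67 + 29 - 18 = 84

84 dB


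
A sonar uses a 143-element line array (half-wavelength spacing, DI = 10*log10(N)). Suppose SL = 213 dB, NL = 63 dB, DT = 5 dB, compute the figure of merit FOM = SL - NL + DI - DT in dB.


166.55 dB


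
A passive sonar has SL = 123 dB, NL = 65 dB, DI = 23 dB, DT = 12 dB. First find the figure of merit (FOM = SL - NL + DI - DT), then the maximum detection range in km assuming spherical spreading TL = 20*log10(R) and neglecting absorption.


Step 1: FOM = SL - NL + DI - DT = 123 - 65 + 23 - 12 = 69 dB
Step 2: at max range FOM = TL = 20*log10(R), so R = 10^(69/20) = 2818.38 m = 2.82 km

2.82 km


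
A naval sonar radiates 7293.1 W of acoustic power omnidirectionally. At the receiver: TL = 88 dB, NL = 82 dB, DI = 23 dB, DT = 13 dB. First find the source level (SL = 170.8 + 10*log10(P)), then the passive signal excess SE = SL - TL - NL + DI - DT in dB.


Step 1: SL = 170.8 + 10*log10(7293.1) = 209.43 dB
Step 2: SE = SL - TL - NL + DI - DT = 209.43 - 88 - 82 + 23 - 13 = 49.43

49.43 dB


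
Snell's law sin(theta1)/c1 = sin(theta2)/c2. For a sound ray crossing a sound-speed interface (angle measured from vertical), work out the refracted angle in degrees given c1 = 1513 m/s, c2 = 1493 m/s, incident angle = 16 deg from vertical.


15.78 deg


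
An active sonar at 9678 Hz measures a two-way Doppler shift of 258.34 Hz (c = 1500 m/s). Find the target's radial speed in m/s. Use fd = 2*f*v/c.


From fd = 2*f*v/c, v = c*fd/(2*f) = 1500 * 258.34 / (2*9678) = 20.02

20.02 m/s


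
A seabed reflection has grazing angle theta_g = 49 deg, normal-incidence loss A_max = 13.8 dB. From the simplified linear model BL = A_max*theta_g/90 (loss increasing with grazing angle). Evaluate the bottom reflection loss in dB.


BL = A_max * theta_g / 90 = 13.8 * 49 / 90 = 7.51

7.51 dB


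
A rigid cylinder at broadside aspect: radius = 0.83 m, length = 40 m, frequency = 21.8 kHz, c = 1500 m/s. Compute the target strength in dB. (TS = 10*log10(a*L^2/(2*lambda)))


lambda = 1500/21800 = 0.06881 m
TS = 10*log10(0.83*40^2/(2*0.06881)) = 39.85

39.85 dB


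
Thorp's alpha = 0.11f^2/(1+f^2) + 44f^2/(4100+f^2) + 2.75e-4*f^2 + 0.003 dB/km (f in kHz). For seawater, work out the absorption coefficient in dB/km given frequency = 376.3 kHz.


f^2 = 141601.69
alpha = 0.11*141601.69/(1+141601.69) + 44*141601.69/(4100+141601.69) + 2.75e-4*141601.69 + 0.003 = 81.815

81.815 dB/km


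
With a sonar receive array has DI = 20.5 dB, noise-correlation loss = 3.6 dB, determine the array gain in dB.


AG = DI - L_corr = 20.5 - 3.6 = 16.9

16.9 dB


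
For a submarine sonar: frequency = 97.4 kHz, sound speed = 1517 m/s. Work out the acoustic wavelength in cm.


lambda = c/f = 1517 / 97400 = 0.0156 m = 1.56 cm

1.56 cm


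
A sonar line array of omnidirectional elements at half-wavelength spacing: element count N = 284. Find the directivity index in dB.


DI = 10*log10(284) = 24.53

24.53 dB


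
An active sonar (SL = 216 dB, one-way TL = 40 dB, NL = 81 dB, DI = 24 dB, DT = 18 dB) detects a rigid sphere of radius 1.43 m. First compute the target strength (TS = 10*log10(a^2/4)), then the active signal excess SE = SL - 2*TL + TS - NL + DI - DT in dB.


Step 1: TS = 10*log10(1.43^2/4) = -2.91 dB
Step 2: SE = SL - 2*TL + TS - NL + DI - DT = 216 - 2*40 + (-2.91) - 81 + 24 - 18 = 58.09

58.09 dB


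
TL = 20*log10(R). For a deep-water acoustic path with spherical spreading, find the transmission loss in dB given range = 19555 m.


85.83 dB


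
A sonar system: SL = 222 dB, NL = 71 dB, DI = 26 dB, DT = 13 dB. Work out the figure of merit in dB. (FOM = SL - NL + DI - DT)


FOM = SL - NL + DI - DT = 222 - 71 + 26 - 13 = 164

164 dB


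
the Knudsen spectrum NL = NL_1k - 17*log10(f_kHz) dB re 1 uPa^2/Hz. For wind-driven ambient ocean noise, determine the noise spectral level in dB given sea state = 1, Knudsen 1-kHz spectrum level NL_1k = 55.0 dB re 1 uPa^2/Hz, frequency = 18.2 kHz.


NL = NL_1k - 17*log10(f_kHz) = 55.0 - 17*log10(18.2) = 55.0 - (21.42) = 33.58

33.58 dB


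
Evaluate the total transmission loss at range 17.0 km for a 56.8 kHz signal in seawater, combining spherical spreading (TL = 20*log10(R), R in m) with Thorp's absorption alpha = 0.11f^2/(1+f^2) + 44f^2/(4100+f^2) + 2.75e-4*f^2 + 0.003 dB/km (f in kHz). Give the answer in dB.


Step 1 (Thorp): alpha = 0.11*3226.24/(1+3226.24) + 44*3226.24/(4100+3226.24) + 2.75e-4*3226.24 + 0.003 = 20.3764 dB/km
Step 2: TL_spread = 20*log10(17000) = 84.61 dB
Step 3: TL_abs = alpha*R = 20.3764 * 17.0 = 346.4 dB
Step 4: TL_total = 84.61 + 346.4 = 431.01

431.01 dB


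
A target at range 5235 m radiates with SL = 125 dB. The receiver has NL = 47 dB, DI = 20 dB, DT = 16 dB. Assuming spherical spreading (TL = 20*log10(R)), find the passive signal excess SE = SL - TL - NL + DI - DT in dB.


7.62 dB


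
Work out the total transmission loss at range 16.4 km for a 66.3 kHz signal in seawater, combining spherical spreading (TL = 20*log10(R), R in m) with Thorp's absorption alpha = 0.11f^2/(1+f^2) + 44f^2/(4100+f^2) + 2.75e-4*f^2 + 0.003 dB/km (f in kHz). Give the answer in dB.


479.33 dB


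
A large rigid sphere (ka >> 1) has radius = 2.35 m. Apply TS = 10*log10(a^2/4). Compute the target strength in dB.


1.4 dB


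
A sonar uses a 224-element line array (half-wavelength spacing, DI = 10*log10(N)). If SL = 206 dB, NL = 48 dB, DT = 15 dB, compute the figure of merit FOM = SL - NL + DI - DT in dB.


166.5 dB


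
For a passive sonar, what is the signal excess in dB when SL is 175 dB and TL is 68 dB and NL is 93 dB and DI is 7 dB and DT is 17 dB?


SE = SL - TL - NL + DI - DT = 175 - 68 - 93 + 7 - 17 = 4

4 dB


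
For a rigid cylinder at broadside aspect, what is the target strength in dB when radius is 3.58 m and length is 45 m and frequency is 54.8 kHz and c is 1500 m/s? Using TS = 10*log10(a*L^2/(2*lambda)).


lambda = 1500/54800 = 0.02737 m
TS = 10*log10(3.58*45^2/(2*0.02737)) = 51.22

51.22 dB


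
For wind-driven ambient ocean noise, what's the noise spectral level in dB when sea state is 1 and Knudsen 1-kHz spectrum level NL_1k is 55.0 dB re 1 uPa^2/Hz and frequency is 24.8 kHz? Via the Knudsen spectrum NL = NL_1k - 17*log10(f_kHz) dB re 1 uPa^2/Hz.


NL = NL_1k - 17*log10(f_kHz) = 55.0 - 17*log10(24.8) = 55.0 - (23.71) = 31.29

31.29 dB


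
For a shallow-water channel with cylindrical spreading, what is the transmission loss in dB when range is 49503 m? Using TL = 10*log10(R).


46.95 dB


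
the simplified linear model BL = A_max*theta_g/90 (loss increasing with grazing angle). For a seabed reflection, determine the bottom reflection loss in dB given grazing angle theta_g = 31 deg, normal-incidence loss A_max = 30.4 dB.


BL = A_max * theta_g / 90 = 30.4 * 31 / 90 = 10.47

10.47 dB


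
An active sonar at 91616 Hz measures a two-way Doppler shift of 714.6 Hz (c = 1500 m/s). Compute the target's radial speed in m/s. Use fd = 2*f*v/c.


From fd = 2*f*v/c, v = c*fd/(2*f) = 1500 * 714.6 / (2*91616) = 5.85

5.85 m/s


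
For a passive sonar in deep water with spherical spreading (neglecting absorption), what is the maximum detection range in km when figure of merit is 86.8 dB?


At max range FOM = TL, so 20*log10(R) = 86.8
R = 10^(86.8/20) = 21877.62 m = 21.88 km

21.88 km


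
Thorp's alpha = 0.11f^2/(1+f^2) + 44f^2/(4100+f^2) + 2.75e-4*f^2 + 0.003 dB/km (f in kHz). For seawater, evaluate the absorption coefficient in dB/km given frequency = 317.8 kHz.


f^2 = 100996.84
alpha = 0.11*100996.84/(1+100996.84) + 44*100996.84/(4100+100996.84) + 2.75e-4*100996.84 + 0.003 = 70.171

70.171 dB/km


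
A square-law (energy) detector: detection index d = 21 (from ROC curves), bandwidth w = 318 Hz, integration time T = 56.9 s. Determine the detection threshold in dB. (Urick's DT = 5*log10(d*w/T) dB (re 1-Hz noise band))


10.35 dB


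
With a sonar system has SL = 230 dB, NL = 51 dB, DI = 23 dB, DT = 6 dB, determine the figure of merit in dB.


196 dB


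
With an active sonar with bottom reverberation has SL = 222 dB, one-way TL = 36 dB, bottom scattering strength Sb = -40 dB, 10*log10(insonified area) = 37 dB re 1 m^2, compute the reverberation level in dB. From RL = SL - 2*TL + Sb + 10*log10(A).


RL = SL - 2*TL + Sb + 10*log10(A) = 222 - 2*36 + (-40) + 37 = 147

147 dB


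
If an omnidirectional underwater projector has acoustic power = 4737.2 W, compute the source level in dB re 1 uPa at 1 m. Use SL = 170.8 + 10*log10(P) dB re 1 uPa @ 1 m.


SL = 170.8 + 10*log10(4737.2) = 170.8 + 36.76 = 207.56

207.56 dB


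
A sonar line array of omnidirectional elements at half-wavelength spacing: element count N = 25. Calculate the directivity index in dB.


13.98 dB


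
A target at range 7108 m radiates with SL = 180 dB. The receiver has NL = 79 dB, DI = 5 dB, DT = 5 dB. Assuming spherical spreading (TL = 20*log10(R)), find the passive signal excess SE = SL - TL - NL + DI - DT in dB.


23.97 dB


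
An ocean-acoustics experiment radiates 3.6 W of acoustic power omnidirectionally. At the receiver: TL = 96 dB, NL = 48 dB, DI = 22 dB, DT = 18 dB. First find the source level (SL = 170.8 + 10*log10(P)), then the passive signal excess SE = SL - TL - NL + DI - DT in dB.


Step 1: SL = 170.8 + 10*log10(3.6) = 176.36 dB
Step 2: SE = SL - TL - NL + DI - DT = 176.36 - 96 - 48 + 22 - 18 = 36.36

36.36 dB


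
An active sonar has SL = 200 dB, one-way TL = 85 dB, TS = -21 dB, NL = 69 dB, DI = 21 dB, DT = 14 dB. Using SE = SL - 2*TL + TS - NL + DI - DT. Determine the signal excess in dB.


SE = SL - 2*TL + TS - NL + DI - DT = 200 - 2*85 + (-21) - 69 + 21 - 14 = -53

-53 dB


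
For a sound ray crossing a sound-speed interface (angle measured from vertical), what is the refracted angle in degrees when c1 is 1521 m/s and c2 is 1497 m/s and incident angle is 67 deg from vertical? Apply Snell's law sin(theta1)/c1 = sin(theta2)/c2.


sin(theta2) = (c2/c1)*sin(theta1) = (1497/1521)*sin(67 deg) = 0.90598
theta2 = arcsin(0.90598) = 64.96

64.96 deg


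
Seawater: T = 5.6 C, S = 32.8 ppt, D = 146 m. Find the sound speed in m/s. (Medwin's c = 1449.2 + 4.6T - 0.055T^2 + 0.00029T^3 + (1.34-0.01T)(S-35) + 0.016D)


c = 1449.2 + 4.6*5.6 - 0.055*5.6^2 + 0.00029*5.6^3 + (1.34 - 0.01*5.6)*(32.8 - 35) + 0.016*146 = 1472.8

1472.8 m/s
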